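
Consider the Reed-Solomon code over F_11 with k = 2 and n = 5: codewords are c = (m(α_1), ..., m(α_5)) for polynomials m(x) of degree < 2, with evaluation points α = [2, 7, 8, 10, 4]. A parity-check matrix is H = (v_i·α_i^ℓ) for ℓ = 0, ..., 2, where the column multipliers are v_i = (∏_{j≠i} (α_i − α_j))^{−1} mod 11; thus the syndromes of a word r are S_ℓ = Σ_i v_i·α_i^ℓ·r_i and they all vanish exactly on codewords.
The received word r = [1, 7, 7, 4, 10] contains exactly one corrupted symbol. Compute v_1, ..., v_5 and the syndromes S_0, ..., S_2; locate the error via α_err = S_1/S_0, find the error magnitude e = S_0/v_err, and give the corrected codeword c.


S = (8, 9, 6), error at position 3, error magnitude e = 1, c = [1, 7, 6, 4, 10].

Step 1: column multipliers v_i = (∏_{j≠i}(α_i − α_j))^{−1} mod 11.
  i = 1 (α = 2): (2−7)(2−8)(2−10)(2−4) = (−5)·(−6)·(−8)·(−2) = 480 ≡ 7, so v_1 = 7^{−1} = 8 (mod 11).
  i = 2 (α = 7): (7−2)(7−8)(7−10)(7−4) = 5·(−1)·(−3)·3 = 45 ≡ 1, so v_2 = 1^{−1} = 1 (mod 11).
  i = 3 (α = 8): (8−2)(8−7)(8−10)(8−4) = 6·1·(−2)·4 = −48 ≡ 7, so v_3 = 7^{−1} = 8 (mod 11).
  i = 4 (α = 10): (10−2)(10−7)(10−8)(10−4) = 8·3·2·6 = 288 ≡ 2, so v_4 = 2^{−1} = 6 (mod 11).
  i = 5 (α = 4): (4−2)(4−7)(4−8)(4−10) = 2·(−3)·(−4)·(−6) = −144 ≡ 10, so v_5 = 10^{−1} = 10 (mod 11).
  v = [8, 1, 8, 6, 10].
Step 2: syndromes of r = [1, 7, 7, 4, 10] (all sums mod 11).
  S_0 = Σ v_i r_i = 8·1 + 1·7 + 8·7 + 6·4 + 10·10 = 195 ≡ 8.
  S_1 = Σ v_i α_i r_i = 8·2·1 + 1·7·7 + 8·8·7 + 6·10·4 + 10·4·10 = 1153 ≡ 9.
  α_i^2 mod 11 = [4, 5, 9, 1, 5].
  S_2 = Σ v_i α_i^2 r_i = 8·4·1 + 1·5·7 + 8·9·7 + 6·1·4 + 10·5·10 = 1095 ≡ 6.
  S = (8, 9, 6) ≠ 0, so r is not a codeword (an error is present).
Step 3: locate the error. For a single error e at position i, S_ℓ = v_i·e·α_i^ℓ, so α_err = S_1/S_0.
  S_0^{−1} = 8^{−1} = 7 (mod 11), so α_err = 9·7 = 63 ≡ 8 = α_3. Error position i = 3.
  Consistency check: S_2/S_1 = 6·5 = 30 ≡ 8 = α_err ✓ (single-error assumption holds).
Step 4: error magnitude e = S_0/v_3 = S_0·∏_{j≠3}(α_3 − α_j) = 8·7 = 56 ≡ 1 (mod 11).
Step 5: correct position 3: c_3 = r_3 − e = 7 − 1 ≡ 6 (mod 11). Hence c = [1, 7, 6, 4, 10].
  Check: interpolating c through the α_i gives m(x) = 3 + 10·x (degree < 2) with m(α_i) = c_i for every i, so c is indeed a codeword.


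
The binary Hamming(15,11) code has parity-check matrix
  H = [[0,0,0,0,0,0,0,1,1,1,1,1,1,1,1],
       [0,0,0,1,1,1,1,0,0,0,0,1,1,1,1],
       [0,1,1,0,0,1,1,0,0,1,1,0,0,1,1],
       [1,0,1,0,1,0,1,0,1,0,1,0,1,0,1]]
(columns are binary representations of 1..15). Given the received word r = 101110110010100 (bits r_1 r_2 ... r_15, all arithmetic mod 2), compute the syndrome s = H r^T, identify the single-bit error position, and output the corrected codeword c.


s = (1, 0, 1, 0)^T, error position = 10, corrected codeword c = 101110110110100

Compute s = H r^T mod 2 one row at a time:
  s_1 = 1 + 0 + 0 + 1 + 0 + 1 + 0 + 0 = 3 ≡ 1 (mod 2).
  s_2 = 1 + 1 + 0 + 1 + 0 + 1 + 0 + 0 = 4 ≡ 0 (mod 2).
  s_3 = 0 + 1 + 0 + 1 + 0 + 1 + 0 + 0 = 3 ≡ 1 (mod 2).
  s_4 = 1 + 1 + 1 + 1 + 0 + 1 + 1 + 0 = 6 ≡ 0 (mod 2).
s = (1, 0, 1, 0)^T — this equals column 10 of H (binary 1010), so error is at position 10.
Correct: flip bit 10 of r = 101110110010100 to get c = 101110110110100.


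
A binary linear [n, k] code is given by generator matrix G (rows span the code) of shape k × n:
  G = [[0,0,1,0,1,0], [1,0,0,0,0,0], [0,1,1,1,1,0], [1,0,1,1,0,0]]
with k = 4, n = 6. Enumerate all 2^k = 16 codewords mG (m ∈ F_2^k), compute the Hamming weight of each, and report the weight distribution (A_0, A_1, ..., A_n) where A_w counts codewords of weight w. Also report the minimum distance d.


Weight distribution: A_0 = 1, A_1 = 1, A_2 = 6, A_3 = 6, A_4 = 1, A_5 = 1. Minimum distance d = 1.

Enumerate all 2^4 = 16 messages m ∈ F_2^4.
For each, compute codeword c = mG in F_2^6, then tally its weight.
  m = 0000 → c = 000000, weight = 0.
  m = 1000 → c = 001010, weight = 2.
  m = 0100 → c = 100000, weight = 1.
  m = 1100 → c = 101010, weight = 3.
  m = 0010 → c = 011110, weight = 4.
  m = 1010 → c = 010100, weight = 2.
  m = 0110 → c = 111110, weight = 5.
  m = 1110 → c = 110100, weight = 3.
  m = 0001 → c = 101100, weight = 3.
  m = 1001 → c = 100110, weight = 3.
  m = 0101 → c = 001100, weight = 2.
  m = 1101 → c = 000110, weight = 2.
  m = 0011 → c = 110010, weight = 3.
  m = 1011 → c = 111000, weight = 3.
  m = 0111 → c = 010010, weight = 2.
  m = 1111 → c = 011000, weight = 2.
Tally weights:
  weight 0: 1 codewords.
  weight 1: 1 codewords.
  weight 2: 6 codewords.
  weight 3: 6 codewords.
  weight 4: 1 codewords.
  weight 5: 1 codewords.
Minimum distance d = smallest w > 0 with A_w > 0 = 1.
Sanity: Σ A_w = 16 = 2^4 = 16 ✓.


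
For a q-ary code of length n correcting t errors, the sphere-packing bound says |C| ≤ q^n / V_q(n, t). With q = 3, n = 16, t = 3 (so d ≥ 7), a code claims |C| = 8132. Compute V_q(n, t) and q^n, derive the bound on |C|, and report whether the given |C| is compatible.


V_q(n, t) = 4993, q^n = 43046721, Hamming bound = 8621, |C| = 8132 ≤ bound (satisfied).

Step 1: Compute V_q(n, t) = Σ_{j=0}^3 C(n, j) (q−1)^j.
  j = 0: C(16,0)·(2)^0 = 1·1 = 1.
  j = 1: C(16,1)·(2)^1 = 16·2 = 32.
  j = 2: C(16,2)·(2)^2 = 120·4 = 480.
  j = 3: C(16,3)·(2)^3 = 560·8 = 4480.
  V_q(n, t) = 1 + 32 + 480 + 4480 = 4993.
Step 2: q^n = 3^16 = 43046721.
Step 3: Hamming bound ⌊q^n / V_q(n,t)⌋ = ⌊43046721/4993⌋ = 8621.
Step 4: Compare |C| = 8132 to 8621: satisfied.
The claimed |C| lies below the Hamming bound.


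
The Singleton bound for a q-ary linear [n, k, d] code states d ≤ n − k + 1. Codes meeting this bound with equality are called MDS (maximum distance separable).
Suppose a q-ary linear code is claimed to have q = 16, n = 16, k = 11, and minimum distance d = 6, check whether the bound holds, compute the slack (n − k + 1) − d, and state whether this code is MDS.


Singleton RHS = n − k + 1 = 6, slack = 0, bound satisfied, MDS.

Singleton bound: d ≤ n − k + 1.
Here n = 16, k = 11, so n − k + 1 = 6.
Given d = 6, check d ≤ 6: YES.
Slack = (n − k + 1) − d = 0.
The code is MDS (slack = 0).
Description: the claimed parameters are [16, 11, 6]_16; such a code would be MDS (meets Singleton bound).


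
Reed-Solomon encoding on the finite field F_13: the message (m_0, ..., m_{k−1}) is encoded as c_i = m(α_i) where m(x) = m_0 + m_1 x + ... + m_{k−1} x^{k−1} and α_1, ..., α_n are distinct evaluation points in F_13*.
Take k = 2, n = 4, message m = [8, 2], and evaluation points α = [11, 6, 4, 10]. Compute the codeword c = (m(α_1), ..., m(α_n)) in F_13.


c = [4, 7, 3, 2]

Message polynomial: m(x) = 8 + 2·x (mod 13).
For each evaluation point α_i, compute m(α_i) mod 13:
  α_1 = 11: Horner steps 2 → 4, so m(11) = 4.
  α_2 = 6: Horner steps 2 → 7, so m(6) = 7.
  α_3 = 4: Horner steps 2 → 3, so m(4) = 3.
  α_4 = 10: Horner steps 2 → 2, so m(10) = 2.
Codeword c = [4, 7, 3, 2] ∈ F_13^4.


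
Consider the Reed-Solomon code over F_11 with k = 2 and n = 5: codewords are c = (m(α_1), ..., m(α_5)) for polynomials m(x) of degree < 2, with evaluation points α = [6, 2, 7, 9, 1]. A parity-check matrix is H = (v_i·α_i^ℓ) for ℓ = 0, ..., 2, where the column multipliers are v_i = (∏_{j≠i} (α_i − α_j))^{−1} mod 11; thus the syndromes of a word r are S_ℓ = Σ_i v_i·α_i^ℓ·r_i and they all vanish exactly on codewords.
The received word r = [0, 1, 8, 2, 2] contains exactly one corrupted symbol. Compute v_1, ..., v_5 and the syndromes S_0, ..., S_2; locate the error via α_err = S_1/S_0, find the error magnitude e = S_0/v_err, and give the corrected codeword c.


S = (1, 1, 1), error at position 5, error magnitude e = 9, c = [0, 1, 8, 2, 4].

Step 1: column multipliers v_i = (∏_{j≠i}(α_i − α_j))^{−1} mod 11.
  i = 1 (α = 6): (6−2)(6−7)(6−9)(6−1) = 4·(−1)·(−3)·5 = 60 ≡ 5, so v_1 = 5^{−1} = 9 (mod 11).
  i = 2 (α = 2): (2−6)(2−7)(2−9)(2−1) = (−4)·(−5)·(−7)·1 = −140 ≡ 3, so v_2 = 3^{−1} = 4 (mod 11).
  i = 3 (α = 7): (7−6)(7−2)(7−9)(7−1) = 1·5·(−2)·6 = −60 ≡ 6, so v_3 = 6^{−1} = 2 (mod 11).
  i = 4 (α = 9): (9−6)(9−2)(9−7)(9−1) = 3·7·2·8 = 336 ≡ 6, so v_4 = 6^{−1} = 2 (mod 11).
  i = 5 (α = 1): (1−6)(1−2)(1−7)(1−9) = (−5)·(−1)·(−6)·(−8) = 240 ≡ 9, so v_5 = 9^{−1} = 5 (mod 11).
  v = [9, 4, 2, 2, 5].
Step 2: syndromes of r = [0, 1, 8, 2, 2] (all sums mod 11).
  S_0 = Σ v_i r_i = 9·0 + 4·1 + 2·8 + 2·2 + 5·2 = 34 ≡ 1.
  S_1 = Σ v_i α_i r_i = 9·6·0 + 4·2·1 + 2·7·8 + 2·9·2 + 5·1·2 = 166 ≡ 1.
  α_i^2 mod 11 = [3, 4, 5, 4, 1].
  S_2 = Σ v_i α_i^2 r_i = 9·3·0 + 4·4·1 + 2·5·8 + 2·4·2 + 5·1·2 = 122 ≡ 1.
  S = (1, 1, 1) ≠ 0, so r is not a codeword (an error is present).
Step 3: locate the error. For a single error e at position i, S_ℓ = v_i·e·α_i^ℓ, so α_err = S_1/S_0.
  S_0^{−1} = 1^{−1} = 1 (mod 11), so α_err = 1·1 = 1 ≡ 1 = α_5. Error position i = 5.
  Consistency check: S_2/S_1 = 1·1 = 1 ≡ 1 = α_err ✓ (single-error assumption holds).
Step 4: error magnitude e = S_0/v_5 = S_0·∏_{j≠5}(α_5 − α_j) = 1·9 = 9 ≡ 9 (mod 11).
Step 5: correct position 5: c_5 = r_5 − e = 2 − 9 ≡ 4 (mod 11). Hence c = [0, 1, 8, 2, 4].
  Check: interpolating c through the α_i gives m(x) = 7 + 8·x (degree < 2) with m(α_i) = c_i for every i, so c is indeed a codeword.


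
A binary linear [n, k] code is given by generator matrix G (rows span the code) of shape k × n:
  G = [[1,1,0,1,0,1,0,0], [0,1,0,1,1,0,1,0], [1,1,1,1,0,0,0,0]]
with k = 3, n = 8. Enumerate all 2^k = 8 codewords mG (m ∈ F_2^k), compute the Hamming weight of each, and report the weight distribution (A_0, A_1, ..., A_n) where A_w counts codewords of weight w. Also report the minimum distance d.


Weight distribution: A_0 = 1, A_2 = 1, A_4 = 5, A_6 = 1. Minimum distance d = 2.

Enumerate all 2^3 = 8 messages m ∈ F_2^3.
For each, compute codeword c = mG in F_2^8, then tally its weight.
  m = 000 → c = 00000000, weight = 0.
  m = 100 → c = 11010100, weight = 4.
  m = 010 → c = 01011010, weight = 4.
  m = 110 → c = 10001110, weight = 4.
  m = 001 → c = 11110000, weight = 4.
  m = 101 → c = 00100100, weight = 2.
  m = 011 → c = 10101010, weight = 4.
  m = 111 → c = 01111110, weight = 6.
Tally weights:
  weight 0: 1 codewords.
  weight 2: 1 codewords.
  weight 4: 5 codewords.
  weight 6: 1 codewords.
Minimum distance d = smallest w > 0 with A_w > 0 = 2.
Sanity: Σ A_w = 8 = 2^3 = 8 ✓.


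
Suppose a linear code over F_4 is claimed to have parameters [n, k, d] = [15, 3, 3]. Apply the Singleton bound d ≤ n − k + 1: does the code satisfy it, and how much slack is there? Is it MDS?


Singleton RHS = n − k + 1 = 13, slack = 10, bound satisfied, not MDS.

Singleton bound: d ≤ n − k + 1.
Here n = 15, k = 3, so n − k + 1 = 13.
Given d = 3, check d ≤ 13: YES.
Slack = (n − k + 1) − d = 10.
The code is NOT MDS (slack = 10 > 0).
Description: the claimed parameters are [15, 3, 3]_4; such a code would be non-MDS.


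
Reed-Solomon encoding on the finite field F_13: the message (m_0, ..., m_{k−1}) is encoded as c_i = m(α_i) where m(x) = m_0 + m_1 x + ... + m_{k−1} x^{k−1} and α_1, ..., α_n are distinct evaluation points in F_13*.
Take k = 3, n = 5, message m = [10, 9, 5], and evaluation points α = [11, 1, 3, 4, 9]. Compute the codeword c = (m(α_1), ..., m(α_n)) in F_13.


c = [12, 11, 4, 9, 2]

Message polynomial: m(x) = 10 + 9·x + 5·x^2 (mod 13).
For each evaluation point α_i, compute m(α_i) mod 13:
  α_1 = 11: Horner steps 5 → 12 → 12, so m(11) = 12.
  α_2 = 1: Horner steps 5 → 1 → 11, so m(1) = 11.
  α_3 = 3: Horner steps 5 → 11 → 4, so m(3) = 4.
  α_4 = 4: Horner steps 5 → 3 → 9, so m(4) = 9.
  α_5 = 9: Horner steps 5 → 2 → 2, so m(9) = 2.
Codeword c = [12, 11, 4, 9, 2] ∈ F_13^5.


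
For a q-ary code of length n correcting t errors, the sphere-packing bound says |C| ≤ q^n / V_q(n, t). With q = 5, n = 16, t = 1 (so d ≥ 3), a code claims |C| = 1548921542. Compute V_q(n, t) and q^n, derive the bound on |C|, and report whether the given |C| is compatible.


V_q(n, t) = 65, q^n = 152587890625, Hamming bound = 2347506009, |C| = 1548921542 ≤ bound (satisfied).

Step 1: Compute V_q(n, t) = Σ_{j=0}^1 C(n, j) (q−1)^j.
  j = 0: C(16,0)·(4)^0 = 1·1 = 1.
  j = 1: C(16,1)·(4)^1 = 16·4 = 64.
  V_q(n, t) = 1 + 64 = 65.
Step 2: q^n = 5^16 = 152587890625.
Step 3: Hamming bound ⌊q^n / V_q(n,t)⌋ = ⌊152587890625/65⌋ = 2347506009.
Step 4: Compare |C| = 1548921542 to 2347506009: satisfied.
The claimed |C| lies below the Hamming bound.


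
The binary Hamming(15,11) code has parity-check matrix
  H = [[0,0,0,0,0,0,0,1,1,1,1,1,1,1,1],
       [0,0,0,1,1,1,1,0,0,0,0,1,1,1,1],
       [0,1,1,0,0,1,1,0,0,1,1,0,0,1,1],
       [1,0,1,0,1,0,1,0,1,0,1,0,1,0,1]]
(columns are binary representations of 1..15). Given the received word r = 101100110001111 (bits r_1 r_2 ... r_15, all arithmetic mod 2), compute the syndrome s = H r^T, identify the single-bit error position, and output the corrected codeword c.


s = (1, 0, 0, 1)^T, error position = 9, corrected codeword c = 101100111001111

Compute s = H r^T mod 2 one row at a time:
  s_1 = 1 + 0 + 0 + 0 + 1 + 1 + 1 + 1 = 5 ≡ 1 (mod 2).
  s_2 = 1 + 0 + 0 + 1 + 1 + 1 + 1 + 1 = 6 ≡ 0 (mod 2).
  s_3 = 0 + 1 + 0 + 1 + 0 + 0 + 1 + 1 = 4 ≡ 0 (mod 2).
  s_4 = 1 + 1 + 0 + 1 + 0 + 0 + 1 + 1 = 5 ≡ 1 (mod 2).
s = (1, 0, 0, 1)^T — this equals column 9 of H (binary 1001), so error is at position 9.
Correct: flip bit 9 of r = 101100110001111 to get c = 101100111001111.


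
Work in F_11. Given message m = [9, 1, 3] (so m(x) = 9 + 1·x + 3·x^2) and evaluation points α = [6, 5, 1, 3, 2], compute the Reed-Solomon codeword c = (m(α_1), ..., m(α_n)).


c = [2, 1, 2, 6, 1]

Message polynomial: m(x) = 9 + 1·x + 3·x^2 (mod 11).
For each evaluation point α_i, compute m(α_i) mod 11:
  α_1 = 6: Horner steps 3 → 8 → 2, so m(6) = 2.
  α_2 = 5: Horner steps 3 → 5 → 1, so m(5) = 1.
  α_3 = 1: Horner steps 3 → 4 → 2, so m(1) = 2.
  α_4 = 3: Horner steps 3 → 10 → 6, so m(3) = 6.
  α_5 = 2: Horner steps 3 → 7 → 1, so m(2) = 1.
Codeword c = [2, 1, 2, 6, 1] ∈ F_11^5.


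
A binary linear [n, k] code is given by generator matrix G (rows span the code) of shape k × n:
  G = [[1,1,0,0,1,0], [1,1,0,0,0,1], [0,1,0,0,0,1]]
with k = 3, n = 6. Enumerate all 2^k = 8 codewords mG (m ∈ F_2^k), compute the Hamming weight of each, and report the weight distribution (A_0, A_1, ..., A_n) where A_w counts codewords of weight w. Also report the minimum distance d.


Weight distribution: A_0 = 1, A_1 = 1, A_2 = 3, A_3 = 3. Minimum distance d = 1.

Enumerate all 2^3 = 8 messages m ∈ F_2^3.
For each, compute codeword c = mG in F_2^6, then tally its weight.
  m = 000 → c = 000000, weight = 0.
  m = 100 → c = 110010, weight = 3.
  m = 010 → c = 110001, weight = 3.
  m = 110 → c = 000011, weight = 2.
  m = 001 → c = 010001, weight = 2.
  m = 101 → c = 100011, weight = 3.
  m = 011 → c = 100000, weight = 1.
  m = 111 → c = 010010, weight = 2.
Tally weights:
  weight 0: 1 codewords.
  weight 1: 1 codewords.
  weight 2: 3 codewords.
  weight 3: 3 codewords.
Minimum distance d = smallest w > 0 with A_w > 0 = 1.
Sanity: Σ A_w = 8 = 2^3 = 8 ✓.


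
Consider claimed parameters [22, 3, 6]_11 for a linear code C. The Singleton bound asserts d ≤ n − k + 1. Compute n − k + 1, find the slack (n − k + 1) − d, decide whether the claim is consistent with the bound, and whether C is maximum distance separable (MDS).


Singleton RHS = n − k + 1 = 20, slack = 14, bound satisfied, not MDS.

Singleton bound: d ≤ n − k + 1.
Here n = 22, k = 3, so n − k + 1 = 20.
Given d = 6, check d ≤ 20: YES.
Slack = (n − k + 1) − d = 14.
The code is NOT MDS (slack = 14 > 0).
Description: the claimed parameters are [22, 3, 6]_11; such a code would be non-MDS.


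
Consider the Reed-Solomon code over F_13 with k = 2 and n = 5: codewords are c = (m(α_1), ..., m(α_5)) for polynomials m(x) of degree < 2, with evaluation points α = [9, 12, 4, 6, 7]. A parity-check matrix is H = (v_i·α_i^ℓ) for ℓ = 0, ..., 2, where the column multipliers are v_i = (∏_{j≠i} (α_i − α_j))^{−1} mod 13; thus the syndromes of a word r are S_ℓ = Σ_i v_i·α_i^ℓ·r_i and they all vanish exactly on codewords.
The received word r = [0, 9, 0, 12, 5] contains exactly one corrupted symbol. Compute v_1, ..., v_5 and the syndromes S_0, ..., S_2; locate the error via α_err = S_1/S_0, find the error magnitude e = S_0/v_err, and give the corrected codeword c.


S = (9, 3, 1), error at position 1, error magnitude e = 9, c = [4, 9, 0, 12, 5].

Step 1: column multipliers v_i = (∏_{j≠i}(α_i − α_j))^{−1} mod 13.
  i = 1 (α = 9): (9−12)(9−4)(9−6)(9−7) = (−3)·5·3·2 = −90 ≡ 1, so v_1 = 1^{−1} = 1 (mod 13).
  i = 2 (α = 12): (12−9)(12−4)(12−6)(12−7) = 3·8·6·5 = 720 ≡ 5, so v_2 = 5^{−1} = 8 (mod 13).
  i = 3 (α = 4): (4−9)(4−12)(4−6)(4−7) = (−5)·(−8)·(−2)·(−3) = 240 ≡ 6, so v_3 = 6^{−1} = 11 (mod 13).
  i = 4 (α = 6): (6−9)(6−12)(6−4)(6−7) = (−3)·(−6)·2·(−1) = −36 ≡ 3, so v_4 = 3^{−1} = 9 (mod 13).
  i = 5 (α = 7): (7−9)(7−12)(7−4)(7−6) = (−2)·(−5)·3·1 = 30 ≡ 4, so v_5 = 4^{−1} = 10 (mod 13).
  v = [1, 8, 11, 9, 10].
Step 2: syndromes of r = [0, 9, 0, 12, 5] (all sums mod 13).
  S_0 = Σ v_i r_i = 1·0 + 8·9 + 11·0 + 9·12 + 10·5 = 230 ≡ 9.
  S_1 = Σ v_i α_i r_i = 1·9·0 + 8·12·9 + 11·4·0 + 9·6·12 + 10·7·5 = 1862 ≡ 3.
  α_i^2 mod 13 = [3, 1, 3, 10, 10].
  S_2 = Σ v_i α_i^2 r_i = 1·3·0 + 8·1·9 + 11·3·0 + 9·10·12 + 10·10·5 = 1652 ≡ 1.
  S = (9, 3, 1) ≠ 0, so r is not a codeword (an error is present).
Step 3: locate the error. For a single error e at position i, S_ℓ = v_i·e·α_i^ℓ, so α_err = S_1/S_0.
  S_0^{−1} = 9^{−1} = 3 (mod 13), so α_err = 3·3 = 9 ≡ 9 = α_1. Error position i = 1.
  Consistency check: S_2/S_1 = 1·9 = 9 ≡ 9 = α_err ✓ (single-error assumption holds).
Step 4: error magnitude e = S_0/v_1 = S_0·∏_{j≠1}(α_1 − α_j) = 9·1 = 9 ≡ 9 (mod 13).
Step 5: correct position 1: c_1 = r_1 − e = 0 − 9 ≡ 4 (mod 13). Hence c = [4, 9, 0, 12, 5].
  Check: interpolating c through the α_i gives m(x) = 2 + 6·x (degree < 2) with m(α_i) = c_i for every i, so c is indeed a codeword.


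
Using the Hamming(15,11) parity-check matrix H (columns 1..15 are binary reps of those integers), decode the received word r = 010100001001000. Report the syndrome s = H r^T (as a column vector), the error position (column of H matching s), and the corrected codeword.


s = (0, 0, 1, 1)^T, error position = 3, corrected codeword c = 011100001001000

Compute s = H r^T mod 2 one row at a time:
  s_1 = 0 + 1 + 0 + 0 + 1 + 0 + 0 + 0 = 2 ≡ 0 (mod 2).
  s_2 = 1 + 0 + 0 + 0 + 1 + 0 + 0 + 0 = 2 ≡ 0 (mod 2).
  s_3 = 1 + 0 + 0 + 0 + 0 + 0 + 0 + 0 = 1 ≡ 1 (mod 2).
  s_4 = 0 + 0 + 0 + 0 + 1 + 0 + 0 + 0 = 1 ≡ 1 (mod 2).
s = (0, 0, 1, 1)^T — this equals column 3 of H (binary 0011), so error is at position 3.
Correct: flip bit 3 of r = 010100001001000 to get c = 011100001001000.


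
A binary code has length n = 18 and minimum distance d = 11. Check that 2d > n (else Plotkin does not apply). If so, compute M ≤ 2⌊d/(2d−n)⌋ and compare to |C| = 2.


Plotkin bound M ≤ 4; given |C| = 2 ≤ bound (satisfied).

Check applicability: 2d = 22, n = 18.
2d − n = 4 > 0, so Plotkin applies.
Compute d/(2d−n) = 11/4 ≈ 2.7500.
⌊d/(2d−n)⌋ = 2.
Plotkin bound: M ≤ 2·2 = 4.
Given |C| = 2, check: satisfied.
This |C| is below the Plotkin bound.


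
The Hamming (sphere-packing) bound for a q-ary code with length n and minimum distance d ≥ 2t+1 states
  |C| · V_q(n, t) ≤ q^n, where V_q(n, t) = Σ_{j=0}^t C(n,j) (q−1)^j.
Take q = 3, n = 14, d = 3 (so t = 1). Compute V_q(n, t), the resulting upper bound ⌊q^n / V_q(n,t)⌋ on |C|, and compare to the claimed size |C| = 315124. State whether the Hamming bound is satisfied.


V_q(n, t) = 29, q^n = 4782969, Hamming bound = 164929, |C| = 315124 > bound (violated).

Step 1: Compute V_q(n, t) = Σ_{j=0}^1 C(n, j) (q−1)^j.
  j = 0: C(14,0)·(2)^0 = 1·1 = 1.
  j = 1: C(14,1)·(2)^1 = 14·2 = 28.
  V_q(n, t) = 1 + 28 = 29.
Step 2: q^n = 3^14 = 4782969.
Step 3: Hamming bound ⌊q^n / V_q(n,t)⌋ = ⌊4782969/29⌋ = 164929.
Step 4: Compare |C| = 315124 to 164929: violated.
The claimed |C| lies above the Hamming bound, so no 3-ary code of length 14 with d ≥ 3 can have 315124 codewords.


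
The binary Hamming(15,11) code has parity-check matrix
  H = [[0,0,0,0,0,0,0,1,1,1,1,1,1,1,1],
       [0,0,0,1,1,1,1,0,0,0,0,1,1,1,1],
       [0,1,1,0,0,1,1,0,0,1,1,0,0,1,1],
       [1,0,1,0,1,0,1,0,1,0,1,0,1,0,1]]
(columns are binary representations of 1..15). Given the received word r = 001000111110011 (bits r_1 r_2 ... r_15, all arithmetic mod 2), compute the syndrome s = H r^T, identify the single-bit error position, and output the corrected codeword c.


s = (0, 1, 0, 1)^T, error position = 5, corrected codeword c = 001010111110011

Compute s = H r^T mod 2 one row at a time:
  s_1 = 1 + 1 + 1 + 1 + 0 + 0 + 1 + 1 = 6 ≡ 0 (mod 2).
  s_2 = 0 + 0 + 0 + 1 + 0 + 0 + 1 + 1 = 3 ≡ 1 (mod 2).
  s_3 = 0 + 1 + 0 + 1 + 1 + 1 + 1 + 1 = 6 ≡ 0 (mod 2).
  s_4 = 0 + 1 + 0 + 1 + 1 + 1 + 0 + 1 = 5 ≡ 1 (mod 2).
s = (0, 1, 0, 1)^T — this equals column 5 of H (binary 0101), so error is at position 5.
Correct: flip bit 5 of r = 001000111110011 to get c = 001010111110011.


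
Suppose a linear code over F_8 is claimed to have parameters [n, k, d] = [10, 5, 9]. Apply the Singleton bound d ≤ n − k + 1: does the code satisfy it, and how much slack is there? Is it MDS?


Singleton RHS = n − k + 1 = 6, slack = -3, bound violated (no such code; not MDS).

Singleton bound: d ≤ n − k + 1.
Here n = 10, k = 5, so n − k + 1 = 6.
Given d = 9, check d ≤ 6: NO.
Slack = (n − k + 1) − d = -3.
The slack is negative: d = 9 exceeds n − k + 1 = 6 by 3, so the Singleton bound is violated and no linear [10, 5, 9]_8 code can exist. In particular it is not MDS (MDS requires d = n − k + 1 exactly).
Description: the claimed parameters are [10, 5, 9]_8; such a code would be impossible (violates the Singleton bound).


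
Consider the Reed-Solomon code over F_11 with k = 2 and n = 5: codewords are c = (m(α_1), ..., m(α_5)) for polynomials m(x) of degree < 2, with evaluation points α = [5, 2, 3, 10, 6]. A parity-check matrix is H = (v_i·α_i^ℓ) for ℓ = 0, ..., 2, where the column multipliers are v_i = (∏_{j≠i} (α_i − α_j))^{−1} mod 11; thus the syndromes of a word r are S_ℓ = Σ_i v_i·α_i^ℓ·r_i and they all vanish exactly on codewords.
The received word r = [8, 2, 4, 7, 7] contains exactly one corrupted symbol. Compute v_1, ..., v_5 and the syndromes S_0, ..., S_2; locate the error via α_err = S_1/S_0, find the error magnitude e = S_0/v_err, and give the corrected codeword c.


S = (9, 10, 5), error at position 5, error magnitude e = 8, c = [8, 2, 4, 7, 10].

Step 1: column multipliers v_i = (∏_{j≠i}(α_i − α_j))^{−1} mod 11.
  i = 1 (α = 5): (5−2)(5−3)(5−10)(5−6) = 3·2·(−5)·(−1) = 30 ≡ 8, so v_1 = 8^{−1} = 7 (mod 11).
  i = 2 (α = 2): (2−5)(2−3)(2−10)(2−6) = (−3)·(−1)·(−8)·(−4) = 96 ≡ 8, so v_2 = 8^{−1} = 7 (mod 11).
  i = 3 (α = 3): (3−5)(3−2)(3−10)(3−6) = (−2)·1·(−7)·(−3) = −42 ≡ 2, so v_3 = 2^{−1} = 6 (mod 11).
  i = 4 (α = 10): (10−5)(10−2)(10−3)(10−6) = 5·8·7·4 = 1120 ≡ 9, so v_4 = 9^{−1} = 5 (mod 11).
  i = 5 (α = 6): (6−5)(6−2)(6−3)(6−10) = 1·4·3·(−4) = −48 ≡ 7, so v_5 = 7^{−1} = 8 (mod 11).
  v = [7, 7, 6, 5, 8].
Step 2: syndromes of r = [8, 2, 4, 7, 7] (all sums mod 11).
  S_0 = Σ v_i r_i = 7·8 + 7·2 + 6·4 + 5·7 + 8·7 = 185 ≡ 9.
  S_1 = Σ v_i α_i r_i = 7·5·8 + 7·2·2 + 6·3·4 + 5·10·7 + 8·6·7 = 1066 ≡ 10.
  α_i^2 mod 11 = [3, 4, 9, 1, 3].
  S_2 = Σ v_i α_i^2 r_i = 7·3·8 + 7·4·2 + 6·9·4 + 5·1·7 + 8·3·7 = 643 ≡ 5.
  S = (9, 10, 5) ≠ 0, so r is not a codeword (an error is present).
Step 3: locate the error. For a single error e at position i, S_ℓ = v_i·e·α_i^ℓ, so α_err = S_1/S_0.
  S_0^{−1} = 9^{−1} = 5 (mod 11), so α_err = 10·5 = 50 ≡ 6 = α_5. Error position i = 5.
  Consistency check: S_2/S_1 = 5·10 = 50 ≡ 6 = α_err ✓ (single-error assumption holds).
Step 4: error magnitude e = S_0/v_5 = S_0·∏_{j≠5}(α_5 − α_j) = 9·7 = 63 ≡ 8 (mod 11).
Step 5: correct position 5: c_5 = r_5 − e = 7 − 8 ≡ 10 (mod 11). Hence c = [8, 2, 4, 7, 10].
  Check: interpolating c through the α_i gives m(x) = 9 + 2·x (degree < 2) with m(α_i) = c_i for every i, so c is indeed a codeword.


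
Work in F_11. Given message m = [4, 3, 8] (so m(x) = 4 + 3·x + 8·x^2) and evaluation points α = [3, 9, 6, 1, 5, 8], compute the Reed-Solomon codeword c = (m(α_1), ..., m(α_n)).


c = [8, 8, 2, 4, 10, 1]

Message polynomial: m(x) = 4 + 3·x + 8·x^2 (mod 11).
For each evaluation point α_i, compute m(α_i) mod 11:
  α_1 = 3: Horner steps 8 → 5 → 8, so m(3) = 8.
  α_2 = 9: Horner steps 8 → 9 → 8, so m(9) = 8.
  α_3 = 6: Horner steps 8 → 7 → 2, so m(6) = 2.
  α_4 = 1: Horner steps 8 → 0 → 4, so m(1) = 4.
  α_5 = 5: Horner steps 8 → 10 → 10, so m(5) = 10.
  α_6 = 8: Horner steps 8 → 1 → 1, so m(8) = 1.
Codeword c = [8, 8, 2, 4, 10, 1] ∈ F_11^6.


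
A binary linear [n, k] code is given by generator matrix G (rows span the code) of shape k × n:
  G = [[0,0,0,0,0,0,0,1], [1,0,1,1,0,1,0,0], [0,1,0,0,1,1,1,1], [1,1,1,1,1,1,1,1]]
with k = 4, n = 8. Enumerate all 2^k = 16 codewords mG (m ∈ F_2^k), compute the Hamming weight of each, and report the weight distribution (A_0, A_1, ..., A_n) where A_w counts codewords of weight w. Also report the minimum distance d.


Weight distribution: A_0 = 1, A_1 = 2, A_2 = 1, A_3 = 2, A_4 = 4, A_5 = 2, A_6 = 1, A_7 = 2, A_8 = 1. Minimum distance d = 1.

Enumerate all 2^4 = 16 messages m ∈ F_2^4.
For each, compute codeword c = mG in F_2^8, then tally its weight.
  m = 0000 → c = 00000000, weight = 0.
  m = 1000 → c = 00000001, weight = 1.
  m = 0100 → c = 10110100, weight = 4.
  m = 1100 → c = 10110101, weight = 5.
  m = 0010 → c = 01001111, weight = 5.
  m = 1010 → c = 01001110, weight = 4.
  m = 0110 → c = 11111011, weight = 7.
  m = 1110 → c = 11111010, weight = 6.
  m = 0001 → c = 11111111, weight = 8.
  m = 1001 → c = 11111110, weight = 7.
  m = 0101 → c = 01001011, weight = 4.
  m = 1101 → c = 01001010, weight = 3.
  m = 0011 → c = 10110000, weight = 3.
  m = 1011 → c = 10110001, weight = 4.
  m = 0111 → c = 00000100, weight = 1.
  m = 1111 → c = 00000101, weight = 2.
Tally weights:
  weight 0: 1 codewords.
  weight 1: 2 codewords.
  weight 2: 1 codewords.
  weight 3: 2 codewords.
  weight 4: 4 codewords.
  weight 5: 2 codewords.
  weight 6: 1 codewords.
  weight 7: 2 codewords.
  weight 8: 1 codewords.
Minimum distance d = smallest w > 0 with A_w > 0 = 1.
Sanity: Σ A_w = 16 = 2^4 = 16 ✓.


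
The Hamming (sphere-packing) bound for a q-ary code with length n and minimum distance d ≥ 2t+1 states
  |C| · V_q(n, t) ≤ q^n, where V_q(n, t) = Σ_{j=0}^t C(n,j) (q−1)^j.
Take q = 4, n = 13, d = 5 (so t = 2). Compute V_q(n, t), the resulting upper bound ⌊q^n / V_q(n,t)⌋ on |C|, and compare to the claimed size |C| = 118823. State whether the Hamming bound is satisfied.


V_q(n, t) = 742, q^n = 67108864, Hamming bound = 90443, |C| = 118823 > bound (violated).

Step 1: Compute V_q(n, t) = Σ_{j=0}^2 C(n, j) (q−1)^j.
  j = 0: C(13,0)·(3)^0 = 1·1 = 1.
  j = 1: C(13,1)·(3)^1 = 13·3 = 39.
  j = 2: C(13,2)·(3)^2 = 78·9 = 702.
  V_q(n, t) = 1 + 39 + 702 = 742.
Step 2: q^n = 4^13 = 67108864.
Step 3: Hamming bound ⌊q^n / V_q(n,t)⌋ = ⌊67108864/742⌋ = 90443.
Step 4: Compare |C| = 118823 to 90443: violated.
The claimed |C| lies above the Hamming bound, so no 4-ary code of length 13 with d ≥ 5 can have 118823 codewords.


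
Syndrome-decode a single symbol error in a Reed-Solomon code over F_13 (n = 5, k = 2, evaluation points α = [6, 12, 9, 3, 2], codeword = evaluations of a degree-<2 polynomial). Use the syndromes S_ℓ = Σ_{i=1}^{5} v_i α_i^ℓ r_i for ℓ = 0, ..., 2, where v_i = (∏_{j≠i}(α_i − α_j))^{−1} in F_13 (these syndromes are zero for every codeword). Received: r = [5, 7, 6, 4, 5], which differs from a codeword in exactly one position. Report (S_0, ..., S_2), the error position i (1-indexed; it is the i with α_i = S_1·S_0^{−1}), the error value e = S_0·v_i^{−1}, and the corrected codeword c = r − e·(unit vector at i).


S = (7, 1, 2), error at position 5, error magnitude e = 10, c = [5, 7, 6, 4, 8].

Step 1: column multipliers v_i = (∏_{j≠i}(α_i − α_j))^{−1} mod 13.
  i = 1 (α = 6): (6−12)(6−9)(6−3)(6−2) = (−6)·(−3)·3·4 = 216 ≡ 8, so v_1 = 8^{−1} = 5 (mod 13).
  i = 2 (α = 12): (12−6)(12−9)(12−3)(12−2) = 6·3·9·10 = 1620 ≡ 8, so v_2 = 8^{−1} = 5 (mod 13).
  i = 3 (α = 9): (9−6)(9−12)(9−3)(9−2) = 3·(−3)·6·7 = −378 ≡ 12, so v_3 = 12^{−1} = 12 (mod 13).
  i = 4 (α = 3): (3−6)(3−12)(3−9)(3−2) = (−3)·(−9)·(−6)·1 = −162 ≡ 7, so v_4 = 7^{−1} = 2 (mod 13).
  i = 5 (α = 2): (2−6)(2−12)(2−9)(2−3) = (−4)·(−10)·(−7)·(−1) = 280 ≡ 7, so v_5 = 7^{−1} = 2 (mod 13).
  v = [5, 5, 12, 2, 2].
Step 2: syndromes of r = [5, 7, 6, 4, 5] (all sums mod 13).
  S_0 = Σ v_i r_i = 5·5 + 5·7 + 12·6 + 2·4 + 2·5 = 150 ≡ 7.
  S_1 = Σ v_i α_i r_i = 5·6·5 + 5·12·7 + 12·9·6 + 2·3·4 + 2·2·5 = 1262 ≡ 1.
  α_i^2 mod 13 = [10, 1, 3, 9, 4].
  S_2 = Σ v_i α_i^2 r_i = 5·10·5 + 5·1·7 + 12·3·6 + 2·9·4 + 2·4·5 = 613 ≡ 2.
  S = (7, 1, 2) ≠ 0, so r is not a codeword (an error is present).
Step 3: locate the error. For a single error e at position i, S_ℓ = v_i·e·α_i^ℓ, so α_err = S_1/S_0.
  S_0^{−1} = 7^{−1} = 2 (mod 13), so α_err = 1·2 = 2 ≡ 2 = α_5. Error position i = 5.
  Consistency check: S_2/S_1 = 2·1 = 2 ≡ 2 = α_err ✓ (single-error assumption holds).
Step 4: error magnitude e = S_0/v_5 = S_0·∏_{j≠5}(α_5 − α_j) = 7·7 = 49 ≡ 10 (mod 13).
Step 5: correct position 5: c_5 = r_5 − e = 5 − 10 ≡ 8 (mod 13). Hence c = [5, 7, 6, 4, 8].
  Check: interpolating c through the α_i gives m(x) = 3 + 9·x (degree < 2) with m(α_i) = c_i for every i, so c is indeed a codeword.


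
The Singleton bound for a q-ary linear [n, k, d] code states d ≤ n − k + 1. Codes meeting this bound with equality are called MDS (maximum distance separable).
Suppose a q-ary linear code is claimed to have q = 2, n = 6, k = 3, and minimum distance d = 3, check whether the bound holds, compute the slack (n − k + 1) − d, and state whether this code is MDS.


Singleton RHS = n − k + 1 = 4, slack = 1, bound satisfied, not MDS.

Singleton bound: d ≤ n − k + 1.
Here n = 6, k = 3, so n − k + 1 = 4.
Given d = 3, check d ≤ 4: YES.
Slack = (n − k + 1) − d = 1.
The code is NOT MDS (slack = 1 > 0).
Description: the claimed parameters are [6, 3, 3]_2; such a code would be non-MDS.


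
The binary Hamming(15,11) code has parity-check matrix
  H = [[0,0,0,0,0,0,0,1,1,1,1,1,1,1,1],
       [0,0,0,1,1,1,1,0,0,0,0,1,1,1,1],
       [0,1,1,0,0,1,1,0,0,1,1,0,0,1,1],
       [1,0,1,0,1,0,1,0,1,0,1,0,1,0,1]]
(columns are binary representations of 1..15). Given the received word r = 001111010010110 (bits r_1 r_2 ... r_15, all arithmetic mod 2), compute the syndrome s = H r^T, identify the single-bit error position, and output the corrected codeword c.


s = (0, 1, 0, 0)^T, error position = 4, corrected codeword c = 001011010010110

Compute s = H r^T mod 2 one row at a time:
  s_1 = 1 + 0 + 0 + 1 + 0 + 1 + 1 + 0 = 4 ≡ 0 (mod 2).
  s_2 = 1 + 1 + 1 + 0 + 0 + 1 + 1 + 0 = 5 ≡ 1 (mod 2).
  s_3 = 0 + 1 + 1 + 0 + 0 + 1 + 1 + 0 = 4 ≡ 0 (mod 2).
  s_4 = 0 + 1 + 1 + 0 + 0 + 1 + 1 + 0 = 4 ≡ 0 (mod 2).
s = (0, 1, 0, 0)^T — this equals column 4 of H (binary 0100), so error is at position 4.
Correct: flip bit 4 of r = 001111010010110 to get c = 001011010010110.


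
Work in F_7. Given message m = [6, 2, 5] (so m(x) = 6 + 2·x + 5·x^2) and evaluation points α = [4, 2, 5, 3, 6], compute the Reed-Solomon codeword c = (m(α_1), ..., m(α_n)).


c = [3, 2, 1, 1, 2]

Message polynomial: m(x) = 6 + 2·x + 5·x^2 (mod 7).
For each evaluation point α_i, compute m(α_i) mod 7:
  α_1 = 4: Horner steps 5 → 1 → 3, so m(4) = 3.
  α_2 = 2: Horner steps 5 → 5 → 2, so m(2) = 2.
  α_3 = 5: Horner steps 5 → 6 → 1, so m(5) = 1.
  α_4 = 3: Horner steps 5 → 3 → 1, so m(3) = 1.
  α_5 = 6: Horner steps 5 → 4 → 2, so m(6) = 2.
Codeword c = [3, 2, 1, 1, 2] ∈ F_7^5.


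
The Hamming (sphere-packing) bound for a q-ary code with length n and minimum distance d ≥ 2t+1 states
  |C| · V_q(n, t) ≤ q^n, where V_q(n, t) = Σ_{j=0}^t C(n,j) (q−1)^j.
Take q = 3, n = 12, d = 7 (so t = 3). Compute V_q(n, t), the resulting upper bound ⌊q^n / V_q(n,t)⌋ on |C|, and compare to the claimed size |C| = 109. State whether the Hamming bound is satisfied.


V_q(n, t) = 2049, q^n = 531441, Hamming bound = 259, |C| = 109 ≤ bound (satisfied).

Step 1: Compute V_q(n, t) = Σ_{j=0}^3 C(n, j) (q−1)^j.
  j = 0: C(12,0)·(2)^0 = 1·1 = 1.
  j = 1: C(12,1)·(2)^1 = 12·2 = 24.
  j = 2: C(12,2)·(2)^2 = 66·4 = 264.
  j = 3: C(12,3)·(2)^3 = 220·8 = 1760.
  V_q(n, t) = 1 + 24 + 264 + 1760 = 2049.
Step 2: q^n = 3^12 = 531441.
Step 3: Hamming bound ⌊q^n / V_q(n,t)⌋ = ⌊531441/2049⌋ = 259.
Step 4: Compare |C| = 109 to 259: satisfied.
The claimed |C| lies below the Hamming bound.


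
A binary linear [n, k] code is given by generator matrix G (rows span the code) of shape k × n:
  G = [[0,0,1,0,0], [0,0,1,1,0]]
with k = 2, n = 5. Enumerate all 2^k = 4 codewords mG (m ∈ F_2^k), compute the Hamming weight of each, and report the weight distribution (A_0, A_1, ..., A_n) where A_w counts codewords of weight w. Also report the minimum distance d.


Weight distribution: A_0 = 1, A_1 = 2, A_2 = 1. Minimum distance d = 1.

Enumerate all 2^2 = 4 messages m ∈ F_2^2.
For each, compute codeword c = mG in F_2^5, then tally its weight.
  m = 00 → c = 00000, weight = 0.
  m = 10 → c = 00100, weight = 1.
  m = 01 → c = 00110, weight = 2.
  m = 11 → c = 00010, weight = 1.
Tally weights:
  weight 0: 1 codewords.
  weight 1: 2 codewords.
  weight 2: 1 codewords.
Minimum distance d = smallest w > 0 with A_w > 0 = 1.
Sanity: Σ A_w = 4 = 2^2 = 4 ✓.


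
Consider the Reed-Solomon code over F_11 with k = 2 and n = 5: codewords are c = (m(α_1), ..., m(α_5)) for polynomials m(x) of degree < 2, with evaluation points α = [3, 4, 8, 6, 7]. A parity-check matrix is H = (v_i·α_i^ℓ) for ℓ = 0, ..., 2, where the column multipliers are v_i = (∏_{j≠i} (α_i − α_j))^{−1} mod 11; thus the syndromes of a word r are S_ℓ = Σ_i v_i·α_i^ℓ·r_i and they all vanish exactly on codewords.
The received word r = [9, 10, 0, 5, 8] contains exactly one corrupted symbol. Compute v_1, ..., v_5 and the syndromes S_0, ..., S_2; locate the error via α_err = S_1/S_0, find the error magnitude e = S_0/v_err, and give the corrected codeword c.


S = (7, 10, 8), error at position 1, error magnitude e = 2, c = [7, 10, 0, 5, 8].

Step 1: column multipliers v_i = (∏_{j≠i}(α_i − α_j))^{−1} mod 11.
  i = 1 (α = 3): (3−4)(3−8)(3−6)(3−7) = (−1)·(−5)·(−3)·(−4) = 60 ≡ 5, so v_1 = 5^{−1} = 9 (mod 11).
  i = 2 (α = 4): (4−3)(4−8)(4−6)(4−7) = 1·(−4)·(−2)·(−3) = −24 ≡ 9, so v_2 = 9^{−1} = 5 (mod 11).
  i = 3 (α = 8): (8−3)(8−4)(8−6)(8−7) = 5·4·2·1 = 40 ≡ 7, so v_3 = 7^{−1} = 8 (mod 11).
  i = 4 (α = 6): (6−3)(6−4)(6−8)(6−7) = 3·2·(−2)·(−1) = 12 ≡ 1, so v_4 = 1^{−1} = 1 (mod 11).
  i = 5 (α = 7): (7−3)(7−4)(7−8)(7−6) = 4·3·(−1)·1 = −12 ≡ 10, so v_5 = 10^{−1} = 10 (mod 11).
  v = [9, 5, 8, 1, 10].
Step 2: syndromes of r = [9, 10, 0, 5, 8] (all sums mod 11).
  S_0 = Σ v_i r_i = 9·9 + 5·10 + 8·0 + 1·5 + 10·8 = 216 ≡ 7.
  S_1 = Σ v_i α_i r_i = 9·3·9 + 5·4·10 + 8·8·0 + 1·6·5 + 10·7·8 = 1033 ≡ 10.
  α_i^2 mod 11 = [9, 5, 9, 3, 5].
  S_2 = Σ v_i α_i^2 r_i = 9·9·9 + 5·5·10 + 8·9·0 + 1·3·5 + 10·5·8 = 1394 ≡ 8.
  S = (7, 10, 8) ≠ 0, so r is not a codeword (an error is present).
Step 3: locate the error. For a single error e at position i, S_ℓ = v_i·e·α_i^ℓ, so α_err = S_1/S_0.
  S_0^{−1} = 7^{−1} = 8 (mod 11), so α_err = 10·8 = 80 ≡ 3 = α_1. Error position i = 1.
  Consistency check: S_2/S_1 = 8·10 = 80 ≡ 3 = α_err ✓ (single-error assumption holds).
Step 4: error magnitude e = S_0/v_1 = S_0·∏_{j≠1}(α_1 − α_j) = 7·5 = 35 ≡ 2 (mod 11).
Step 5: correct position 1: c_1 = r_1 − e = 9 − 2 ≡ 7 (mod 11). Hence c = [7, 10, 0, 5, 8].
  Check: interpolating c through the α_i gives m(x) = 9 + 3·x (degree < 2) with m(α_i) = c_i for every i, so c is indeed a codeword.


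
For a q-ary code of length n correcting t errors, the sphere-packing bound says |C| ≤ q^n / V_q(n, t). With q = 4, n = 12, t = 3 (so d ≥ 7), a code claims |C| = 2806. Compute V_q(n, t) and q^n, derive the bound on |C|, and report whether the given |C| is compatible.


V_q(n, t) = 6571, q^n = 16777216, Hamming bound = 2553, |C| = 2806 > bound (violated).

Step 1: Compute V_q(n, t) = Σ_{j=0}^3 C(n, j) (q−1)^j.
  j = 0: C(12,0)·(3)^0 = 1·1 = 1.
  j = 1: C(12,1)·(3)^1 = 12·3 = 36.
  j = 2: C(12,2)·(3)^2 = 66·9 = 594.
  j = 3: C(12,3)·(3)^3 = 220·27 = 5940.
  V_q(n, t) = 1 + 36 + 594 + 5940 = 6571.
Step 2: q^n = 4^12 = 16777216.
Step 3: Hamming bound ⌊q^n / V_q(n,t)⌋ = ⌊16777216/6571⌋ = 2553.
Step 4: Compare |C| = 2806 to 2553: violated.
The claimed |C| lies above the Hamming bound, so no 4-ary code of length 12 with d ≥ 7 can have 2806 codewords.


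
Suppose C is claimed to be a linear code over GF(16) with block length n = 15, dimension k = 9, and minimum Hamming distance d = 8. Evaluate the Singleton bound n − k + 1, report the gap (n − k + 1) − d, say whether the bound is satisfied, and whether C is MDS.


Singleton RHS = n − k + 1 = 7, slack = -1, bound violated (no such code; not MDS).

Singleton bound: d ≤ n − k + 1.
Here n = 15, k = 9, so n − k + 1 = 7.
Given d = 8, check d ≤ 7: NO.
Slack = (n − k + 1) − d = -1.
The slack is negative: d = 8 exceeds n − k + 1 = 7 by 1, so the Singleton bound is violated and no linear [15, 9, 8]_16 code can exist. In particular it is not MDS (MDS requires d = n − k + 1 exactly).
Description: the claimed parameters are [15, 9, 8]_16; such a code would be impossible (violates the Singleton bound).


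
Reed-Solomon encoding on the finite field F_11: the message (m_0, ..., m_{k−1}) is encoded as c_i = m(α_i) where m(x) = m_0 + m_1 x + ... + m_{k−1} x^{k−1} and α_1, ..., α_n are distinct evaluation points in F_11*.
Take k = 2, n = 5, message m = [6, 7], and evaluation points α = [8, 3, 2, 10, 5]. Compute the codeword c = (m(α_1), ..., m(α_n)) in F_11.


c = [7, 5, 9, 10, 8]

Message polynomial: m(x) = 6 + 7·x (mod 11).
For each evaluation point α_i, compute m(α_i) mod 11:
  α_1 = 8: Horner steps 7 → 7, so m(8) = 7.
  α_2 = 3: Horner steps 7 → 5, so m(3) = 5.
  α_3 = 2: Horner steps 7 → 9, so m(2) = 9.
  α_4 = 10: Horner steps 7 → 10, so m(10) = 10.
  α_5 = 5: Horner steps 7 → 8, so m(5) = 8.
Codeword c = [7, 5, 9, 10, 8] ∈ F_11^5.


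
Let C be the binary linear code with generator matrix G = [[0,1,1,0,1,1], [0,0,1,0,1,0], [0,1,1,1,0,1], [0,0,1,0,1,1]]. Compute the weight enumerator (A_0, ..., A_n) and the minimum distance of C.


Weight distribution: A_0 = 1, A_1 = 2, A_2 = 4, A_3 = 6, A_4 = 3. Minimum distance d = 1.

Enumerate all 2^4 = 16 messages m ∈ F_2^4.
For each, compute codeword c = mG in F_2^6, then tally its weight.
  m = 0000 → c = 000000, weight = 0.
  m = 1000 → c = 011011, weight = 4.
  m = 0100 → c = 001010, weight = 2.
  m = 1100 → c = 010001, weight = 2.
  m = 0010 → c = 011101, weight = 4.
  m = 1010 → c = 000110, weight = 2.
  m = 0110 → c = 010111, weight = 4.
  m = 1110 → c = 001100, weight = 2.
  m = 0001 → c = 001011, weight = 3.
  m = 1001 → c = 010000, weight = 1.
  m = 0101 → c = 000001, weight = 1.
  m = 1101 → c = 011010, weight = 3.
  m = 0011 → c = 010110, weight = 3.
  m = 1011 → c = 001101, weight = 3.
  m = 0111 → c = 011100, weight = 3.
  m = 1111 → c = 000111, weight = 3.
Tally weights:
  weight 0: 1 codewords.
  weight 1: 2 codewords.
  weight 2: 4 codewords.
  weight 3: 6 codewords.
  weight 4: 3 codewords.
Minimum distance d = smallest w > 0 with A_w > 0 = 1.
Sanity: Σ A_w = 16 = 2^4 = 16 ✓.
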